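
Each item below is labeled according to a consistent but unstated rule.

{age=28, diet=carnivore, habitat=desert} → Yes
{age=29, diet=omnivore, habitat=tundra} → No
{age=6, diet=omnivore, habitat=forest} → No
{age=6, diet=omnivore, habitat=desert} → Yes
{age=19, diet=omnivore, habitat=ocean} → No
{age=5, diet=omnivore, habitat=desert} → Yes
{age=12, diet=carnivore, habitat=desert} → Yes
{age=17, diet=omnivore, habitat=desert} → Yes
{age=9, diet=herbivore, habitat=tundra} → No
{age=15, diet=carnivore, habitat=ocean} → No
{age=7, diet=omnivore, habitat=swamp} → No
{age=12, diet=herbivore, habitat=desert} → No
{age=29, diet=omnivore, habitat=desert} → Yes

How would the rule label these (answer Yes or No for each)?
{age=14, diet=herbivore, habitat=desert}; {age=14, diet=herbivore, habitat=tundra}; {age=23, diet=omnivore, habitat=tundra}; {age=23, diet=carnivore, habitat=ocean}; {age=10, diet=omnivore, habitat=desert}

No, No, No, No, Yes

The rule appears to be: habitat is desert AND diet is not herbivore.
No: {age=14, diet=herbivore, habitat=desert}, since habitat is desert, diet is herbivore.
No: {age=14, diet=herbivore, habitat=tundra}, since habitat is tundra, diet is herbivore.
No: {age=23, diet=omnivore, habitat=tundra}, since habitat is tundra, diet is omnivore.
No: {age=23, diet=carnivore, habitat=ocean}, since habitat is ocean, diet is carnivore.
Yes: {age=10, diet=omnivore, habitat=desert}, since habitat is desert, diet is omnivore.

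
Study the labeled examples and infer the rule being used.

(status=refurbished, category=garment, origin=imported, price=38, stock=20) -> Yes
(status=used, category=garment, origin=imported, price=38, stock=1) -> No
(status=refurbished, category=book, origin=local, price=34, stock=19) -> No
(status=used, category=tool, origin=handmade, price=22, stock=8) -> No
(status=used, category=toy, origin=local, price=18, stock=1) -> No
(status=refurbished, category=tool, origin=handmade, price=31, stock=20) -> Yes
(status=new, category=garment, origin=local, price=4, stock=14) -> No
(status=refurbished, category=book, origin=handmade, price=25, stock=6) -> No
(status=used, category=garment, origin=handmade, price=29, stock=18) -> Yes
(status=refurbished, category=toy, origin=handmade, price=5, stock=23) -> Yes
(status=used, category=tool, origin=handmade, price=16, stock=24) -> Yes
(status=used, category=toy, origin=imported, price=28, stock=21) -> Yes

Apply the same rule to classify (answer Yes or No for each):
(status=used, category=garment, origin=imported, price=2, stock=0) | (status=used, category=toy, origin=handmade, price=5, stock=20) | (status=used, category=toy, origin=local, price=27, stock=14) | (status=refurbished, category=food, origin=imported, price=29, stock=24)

Rule: stock = 18 OR stock ≥ 20. This holds for each 'Yes' example and fails for each 'No' one.
(status=used, category=garment, origin=imported, price=2, stock=0): stock = 0, lacks this property → No. (status=used, category=toy, origin=handmade, price=5, stock=20): stock = 20, satisfies this → Yes. (status=used, category=toy, origin=local, price=27, stock=14): stock = 14, lacks this property → No. (status=refurbished, category=food, origin=imported, price=29, stock=24): stock = 24, satisfies this → Yes.

No, Yes, No, Yes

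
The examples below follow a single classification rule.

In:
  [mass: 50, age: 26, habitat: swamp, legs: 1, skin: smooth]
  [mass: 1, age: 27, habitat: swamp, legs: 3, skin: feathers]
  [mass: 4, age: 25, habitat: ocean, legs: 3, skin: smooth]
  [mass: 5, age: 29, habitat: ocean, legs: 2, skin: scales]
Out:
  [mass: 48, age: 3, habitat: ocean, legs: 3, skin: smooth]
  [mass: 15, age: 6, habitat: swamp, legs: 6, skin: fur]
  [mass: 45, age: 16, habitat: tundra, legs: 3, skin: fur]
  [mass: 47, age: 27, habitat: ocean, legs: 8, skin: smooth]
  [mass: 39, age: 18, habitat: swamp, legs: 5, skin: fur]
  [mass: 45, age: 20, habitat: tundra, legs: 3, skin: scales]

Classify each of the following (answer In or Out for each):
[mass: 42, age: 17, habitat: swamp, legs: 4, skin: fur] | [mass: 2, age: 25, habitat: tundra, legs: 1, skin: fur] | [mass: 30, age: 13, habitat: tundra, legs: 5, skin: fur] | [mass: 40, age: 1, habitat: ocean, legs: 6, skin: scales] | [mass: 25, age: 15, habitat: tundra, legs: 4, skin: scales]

Out, In, Out, Out, Out

Every 'In' example satisfies: age ≥ 25 AND legs ≤ 3. None of the 'Out' examples do.
Out: [mass: 42, age: 17, habitat: swamp, legs: 4, skin: fur], since age = 17, legs = 4.
In: [mass: 2, age: 25, habitat: tundra, legs: 1, skin: fur], since age = 25, legs = 1.
Out: [mass: 30, age: 13, habitat: tundra, legs: 5, skin: fur], since age = 13, legs = 5.
Out: [mass: 40, age: 1, habitat: ocean, legs: 6, skin: scales], since age = 1, legs = 6.
Out: [mass: 25, age: 15, habitat: tundra, legs: 4, skin: scales], since age = 15, legs = 4.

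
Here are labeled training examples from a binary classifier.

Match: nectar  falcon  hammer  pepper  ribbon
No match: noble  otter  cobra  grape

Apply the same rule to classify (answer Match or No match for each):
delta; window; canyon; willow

The distinguishing property — even length — holds for all the 'Match' cases and none of the 'No match' cases.
delta — length 5, hence No match. window — length 6, hence Match. canyon — length 6, hence Match. willow — length 6, hence Match.

No match, Match, Match, Match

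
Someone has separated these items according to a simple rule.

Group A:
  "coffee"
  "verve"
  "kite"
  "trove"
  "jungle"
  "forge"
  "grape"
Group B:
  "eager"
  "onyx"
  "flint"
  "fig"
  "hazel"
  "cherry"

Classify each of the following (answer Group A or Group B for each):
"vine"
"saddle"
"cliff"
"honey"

Rule: ends with 'e'. This holds for each 'Group A' example and fails for each 'Group B' one.
"vine": Group A (ends with 'e').
"saddle": Group A (ends with 'e').
"cliff": Group B (ends with 'f').
"honey": Group B (ends with 'y').

Group A, Group A, Group B, Group B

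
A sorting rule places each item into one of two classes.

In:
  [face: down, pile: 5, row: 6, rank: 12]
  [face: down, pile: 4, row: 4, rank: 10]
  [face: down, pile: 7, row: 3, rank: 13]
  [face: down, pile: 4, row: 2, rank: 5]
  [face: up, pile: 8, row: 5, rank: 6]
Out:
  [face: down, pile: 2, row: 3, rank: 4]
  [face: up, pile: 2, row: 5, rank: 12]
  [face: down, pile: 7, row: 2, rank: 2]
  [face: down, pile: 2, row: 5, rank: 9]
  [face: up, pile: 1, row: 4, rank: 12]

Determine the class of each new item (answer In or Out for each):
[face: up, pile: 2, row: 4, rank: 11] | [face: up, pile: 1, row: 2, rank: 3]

The common property of the 'In' items is: pile ≥ 4 AND rank ≥ 4. No 'Out' item has it.

Out, Out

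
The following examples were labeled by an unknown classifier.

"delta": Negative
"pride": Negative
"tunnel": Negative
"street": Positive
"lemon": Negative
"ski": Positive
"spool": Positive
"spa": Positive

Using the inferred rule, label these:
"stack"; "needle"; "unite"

Positive, Negative, Negative

The common property of the 'Positive' items is: contains 's'. No 'Negative' item has it.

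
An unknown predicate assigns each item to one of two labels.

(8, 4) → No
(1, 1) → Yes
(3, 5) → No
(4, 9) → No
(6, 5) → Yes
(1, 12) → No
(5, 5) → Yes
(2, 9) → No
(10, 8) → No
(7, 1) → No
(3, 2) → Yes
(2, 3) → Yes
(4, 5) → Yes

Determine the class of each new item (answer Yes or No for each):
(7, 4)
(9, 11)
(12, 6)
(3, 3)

Every 'Yes' example satisfies: |first − second| ≤ 1. None of the 'No' examples do.
(7, 4) → |7−4| = 3 → No. (9, 11) → |9−11| = 2 → No. (12, 6) → |12−6| = 6 → No. (3, 3) → |3−3| = 0 → Yes.

No, No, No, Yes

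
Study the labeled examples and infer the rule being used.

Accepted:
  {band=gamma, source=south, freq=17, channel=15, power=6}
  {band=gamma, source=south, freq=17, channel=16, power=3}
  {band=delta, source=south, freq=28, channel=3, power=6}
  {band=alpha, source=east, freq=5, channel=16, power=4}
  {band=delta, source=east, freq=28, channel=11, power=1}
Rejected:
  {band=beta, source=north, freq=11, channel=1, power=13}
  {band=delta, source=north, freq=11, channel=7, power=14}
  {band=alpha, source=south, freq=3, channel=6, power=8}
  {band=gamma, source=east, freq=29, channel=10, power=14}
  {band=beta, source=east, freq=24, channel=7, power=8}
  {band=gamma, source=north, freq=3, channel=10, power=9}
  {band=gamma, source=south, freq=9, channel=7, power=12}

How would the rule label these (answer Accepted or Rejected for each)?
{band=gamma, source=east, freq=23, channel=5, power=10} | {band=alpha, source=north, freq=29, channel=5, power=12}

Rejected, Rejected

All 'Accepted' examples share one property — power ≤ 6 — and every 'Rejected' example lacks it.
Rejected: {band=gamma, source=east, freq=23, channel=5, power=10}, since power = 10. Rejected: {band=alpha, source=north, freq=29, channel=5, power=12}, since power = 12.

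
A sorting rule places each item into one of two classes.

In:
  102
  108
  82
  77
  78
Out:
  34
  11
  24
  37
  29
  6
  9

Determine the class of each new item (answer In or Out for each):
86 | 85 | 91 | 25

The pattern is that an item is 'In' exactly when: at least 77.

In, In, In, Out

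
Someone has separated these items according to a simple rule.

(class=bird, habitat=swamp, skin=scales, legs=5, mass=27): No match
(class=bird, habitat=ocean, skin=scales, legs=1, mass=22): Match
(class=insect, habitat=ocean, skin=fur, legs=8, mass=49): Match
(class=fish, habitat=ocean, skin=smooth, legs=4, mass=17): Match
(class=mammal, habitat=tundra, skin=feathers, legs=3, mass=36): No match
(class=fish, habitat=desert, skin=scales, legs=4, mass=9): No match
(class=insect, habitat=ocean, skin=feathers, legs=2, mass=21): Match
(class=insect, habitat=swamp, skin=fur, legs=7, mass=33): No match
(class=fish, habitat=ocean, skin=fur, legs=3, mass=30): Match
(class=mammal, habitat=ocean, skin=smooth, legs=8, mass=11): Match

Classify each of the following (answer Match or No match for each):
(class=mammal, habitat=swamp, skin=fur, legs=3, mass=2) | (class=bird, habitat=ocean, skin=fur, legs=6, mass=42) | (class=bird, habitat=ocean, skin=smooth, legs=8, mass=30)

The pattern is that an item is 'Match' exactly when: habitat is ocean.
No match: (class=mammal, habitat=swamp, skin=fur, legs=3, mass=2), since habitat is swamp.
Match: (class=bird, habitat=ocean, skin=fur, legs=6, mass=42), since habitat is ocean.
Match: (class=bird, habitat=ocean, skin=smooth, legs=8, mass=30), since habitat is ocean.

No match, Match, Match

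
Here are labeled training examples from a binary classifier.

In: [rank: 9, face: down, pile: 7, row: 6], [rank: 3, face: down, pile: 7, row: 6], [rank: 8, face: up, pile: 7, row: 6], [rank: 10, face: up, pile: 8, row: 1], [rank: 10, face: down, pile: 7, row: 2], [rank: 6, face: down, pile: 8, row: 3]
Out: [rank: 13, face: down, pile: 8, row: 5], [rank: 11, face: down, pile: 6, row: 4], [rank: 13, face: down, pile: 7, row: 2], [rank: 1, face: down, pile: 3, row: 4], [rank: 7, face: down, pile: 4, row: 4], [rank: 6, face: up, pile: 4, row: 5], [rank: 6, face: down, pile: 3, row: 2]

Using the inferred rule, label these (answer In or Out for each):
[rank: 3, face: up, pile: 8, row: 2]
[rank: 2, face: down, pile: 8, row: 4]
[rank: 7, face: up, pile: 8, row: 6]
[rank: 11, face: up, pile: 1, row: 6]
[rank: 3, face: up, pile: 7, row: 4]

Rule: rank ≤ 10 AND pile ≥ 6. This holds for each 'In' example and fails for each 'Out' one.
[rank: 3, face: up, pile: 8, row: 2]: rank = 3, pile = 8 — meets the rule, so In.
[rank: 2, face: down, pile: 8, row: 4]: rank = 2, pile = 8 — meets the rule, so In.
[rank: 7, face: up, pile: 8, row: 6]: rank = 7, pile = 8 — meets the rule, so In.
[rank: 11, face: up, pile: 1, row: 6]: rank = 11, pile = 1 — doesn't qualify, so Out.
[rank: 3, face: up, pile: 7, row: 4]: rank = 3, pile = 7 — meets the rule, so In.

In, In, In, Out, In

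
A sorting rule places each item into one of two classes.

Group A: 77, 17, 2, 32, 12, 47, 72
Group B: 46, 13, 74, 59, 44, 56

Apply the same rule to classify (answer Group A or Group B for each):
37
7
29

'Group A' ⟺ ≡ 2 (mod 5).

Group A, Group A, Group B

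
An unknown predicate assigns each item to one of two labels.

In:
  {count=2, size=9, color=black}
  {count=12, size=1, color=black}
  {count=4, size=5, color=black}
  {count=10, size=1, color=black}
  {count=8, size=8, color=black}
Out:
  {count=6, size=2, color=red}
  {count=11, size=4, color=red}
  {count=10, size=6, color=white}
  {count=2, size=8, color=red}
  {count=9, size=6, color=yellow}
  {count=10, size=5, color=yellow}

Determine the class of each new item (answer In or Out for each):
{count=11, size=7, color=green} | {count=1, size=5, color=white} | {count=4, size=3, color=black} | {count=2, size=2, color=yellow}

The simplest hypothesis consistent with all the labels is: color is black.

Out, Out, In, Out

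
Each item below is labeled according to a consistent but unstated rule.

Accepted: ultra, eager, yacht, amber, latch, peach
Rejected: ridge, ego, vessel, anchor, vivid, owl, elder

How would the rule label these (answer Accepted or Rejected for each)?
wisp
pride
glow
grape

Rejected, Rejected, Rejected, Accepted

The rule appears to be: odd length AND contains 'a'.
wisp: length 4, no 'a', fails this test → Rejected. pride: length 5, no 'a', fails this test → Rejected. glow: length 4, no 'a', fails this test → Rejected. grape: length 5, has 'a', meets the rule → Accepted.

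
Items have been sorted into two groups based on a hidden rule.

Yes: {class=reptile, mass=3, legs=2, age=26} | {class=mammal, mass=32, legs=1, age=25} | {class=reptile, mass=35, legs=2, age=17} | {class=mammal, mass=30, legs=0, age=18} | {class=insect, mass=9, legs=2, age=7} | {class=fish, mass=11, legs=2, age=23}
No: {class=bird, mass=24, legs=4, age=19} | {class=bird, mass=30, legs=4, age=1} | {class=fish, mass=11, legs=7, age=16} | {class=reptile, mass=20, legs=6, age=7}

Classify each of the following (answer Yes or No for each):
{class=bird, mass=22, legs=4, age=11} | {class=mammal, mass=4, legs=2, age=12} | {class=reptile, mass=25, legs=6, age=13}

No, Yes, No

Every 'Yes' example satisfies: legs ≤ 2. None of the 'No' examples do.
{class=bird, mass=22, legs=4, age=11} — legs = 4, hence No.
{class=mammal, mass=4, legs=2, age=12} — legs = 2, hence Yes.
{class=reptile, mass=25, legs=6, age=13} — legs = 6, hence No.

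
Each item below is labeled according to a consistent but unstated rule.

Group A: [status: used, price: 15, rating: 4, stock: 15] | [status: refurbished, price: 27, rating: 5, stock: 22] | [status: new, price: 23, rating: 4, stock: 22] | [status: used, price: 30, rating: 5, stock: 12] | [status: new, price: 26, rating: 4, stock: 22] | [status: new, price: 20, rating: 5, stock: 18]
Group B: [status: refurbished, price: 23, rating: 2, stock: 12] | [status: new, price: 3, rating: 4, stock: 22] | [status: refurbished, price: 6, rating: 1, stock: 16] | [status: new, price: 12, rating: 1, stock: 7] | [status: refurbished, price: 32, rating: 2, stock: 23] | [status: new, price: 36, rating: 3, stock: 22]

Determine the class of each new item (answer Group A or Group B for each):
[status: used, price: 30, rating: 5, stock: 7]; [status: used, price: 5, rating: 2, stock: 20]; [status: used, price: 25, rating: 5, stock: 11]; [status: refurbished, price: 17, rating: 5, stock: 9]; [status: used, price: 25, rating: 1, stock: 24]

Group A, Group B, Group A, Group A, Group B

A rule that fits every label: rating ≥ 4 AND price ≥ 6 — true of each 'Group A' example, false of each 'Group B' one.
Group A: [status: used, price: 30, rating: 5, stock: 7], since rating = 5, price = 30. Group B: [status: used, price: 5, rating: 2, stock: 20], since rating = 2, price = 5. Group A: [status: used, price: 25, rating: 5, stock: 11], since rating = 5, price = 25. Group A: [status: refurbished, price: 17, rating: 5, stock: 9], since rating = 5, price = 17. Group B: [status: used, price: 25, rating: 1, stock: 24], since rating = 1, price = 25.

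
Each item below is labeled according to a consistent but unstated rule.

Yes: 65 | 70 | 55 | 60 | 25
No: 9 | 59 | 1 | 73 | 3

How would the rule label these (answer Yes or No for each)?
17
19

No, No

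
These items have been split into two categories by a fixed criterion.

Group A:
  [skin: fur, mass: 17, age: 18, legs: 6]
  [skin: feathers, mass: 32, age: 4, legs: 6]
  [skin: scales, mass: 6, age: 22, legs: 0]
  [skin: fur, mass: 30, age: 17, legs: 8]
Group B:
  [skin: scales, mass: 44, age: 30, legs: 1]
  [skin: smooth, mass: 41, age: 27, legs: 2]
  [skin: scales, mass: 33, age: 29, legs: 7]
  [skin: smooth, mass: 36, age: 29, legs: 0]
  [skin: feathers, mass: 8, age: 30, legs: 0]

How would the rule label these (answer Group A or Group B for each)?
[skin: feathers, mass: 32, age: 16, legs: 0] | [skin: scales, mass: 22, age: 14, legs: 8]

Group A, Group A

All 'Group A' examples share one property — age ≤ 22 — and every 'Group B' example lacks it.
[skin: feathers, mass: 32, age: 16, legs: 0]: age = 16, satisfies this → Group A. [skin: scales, mass: 22, age: 14, legs: 8]: age = 14, satisfies this → Group A.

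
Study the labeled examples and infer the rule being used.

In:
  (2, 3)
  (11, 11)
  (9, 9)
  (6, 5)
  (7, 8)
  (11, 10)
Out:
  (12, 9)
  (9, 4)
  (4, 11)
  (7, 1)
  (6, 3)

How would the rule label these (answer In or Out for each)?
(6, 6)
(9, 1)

In, Out

The pattern is that an item is 'In' exactly when: |first − second| ≤ 1.
In: (6, 6), since |6−6| = 0. Out: (9, 1), since |9−1| = 8.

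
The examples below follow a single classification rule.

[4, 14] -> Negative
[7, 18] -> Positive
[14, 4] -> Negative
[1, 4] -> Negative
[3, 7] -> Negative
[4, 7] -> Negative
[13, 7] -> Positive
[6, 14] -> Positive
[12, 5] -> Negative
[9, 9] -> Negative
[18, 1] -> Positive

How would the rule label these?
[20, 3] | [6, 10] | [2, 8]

Positive, Negative, Negative

The common property of the 'Positive' items is: sum ≥ 19. No 'Negative' item has it.
[20, 3]: 20+3 = 23 — qualifies, so Positive. [6, 10]: 6+10 = 16 — doesn't match, so Negative. [2, 8]: 2+8 = 10 — doesn't match, so Negative.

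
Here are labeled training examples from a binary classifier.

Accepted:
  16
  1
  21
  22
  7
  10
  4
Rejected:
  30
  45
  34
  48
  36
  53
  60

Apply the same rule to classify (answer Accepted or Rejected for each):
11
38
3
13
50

The rule appears to be: at most 22.
11 — 11 ≤ 22, hence Accepted.
38 — 38 > 22, hence Rejected.
3 — 3 ≤ 22, hence Accepted.
13 — 13 ≤ 22, hence Accepted.
50 — 50 > 22, hence Rejected.

Accepted, Rejected, Accepted, Accepted, Rejected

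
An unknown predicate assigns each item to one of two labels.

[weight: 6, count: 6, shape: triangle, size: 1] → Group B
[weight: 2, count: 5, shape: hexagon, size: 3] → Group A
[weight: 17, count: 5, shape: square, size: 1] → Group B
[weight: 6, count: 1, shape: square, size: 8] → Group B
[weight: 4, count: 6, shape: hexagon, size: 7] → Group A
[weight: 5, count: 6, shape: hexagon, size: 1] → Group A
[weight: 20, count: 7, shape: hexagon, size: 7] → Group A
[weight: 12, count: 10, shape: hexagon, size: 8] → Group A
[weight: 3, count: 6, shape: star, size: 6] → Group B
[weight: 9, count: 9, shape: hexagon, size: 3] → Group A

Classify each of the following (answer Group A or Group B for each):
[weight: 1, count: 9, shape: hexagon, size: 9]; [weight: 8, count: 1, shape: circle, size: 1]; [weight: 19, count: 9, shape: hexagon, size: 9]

Rule: shape is hexagon. This holds for each 'Group A' example and fails for each 'Group B' one.

Group A, Group B, Group A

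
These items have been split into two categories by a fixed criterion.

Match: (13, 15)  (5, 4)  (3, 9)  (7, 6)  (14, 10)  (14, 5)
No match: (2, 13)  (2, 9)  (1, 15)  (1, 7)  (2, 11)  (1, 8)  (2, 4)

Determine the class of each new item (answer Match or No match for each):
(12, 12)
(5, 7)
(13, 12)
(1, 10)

The pattern is that an item is 'Match' exactly when: first ≥ 3.

Match, Match, Match, No match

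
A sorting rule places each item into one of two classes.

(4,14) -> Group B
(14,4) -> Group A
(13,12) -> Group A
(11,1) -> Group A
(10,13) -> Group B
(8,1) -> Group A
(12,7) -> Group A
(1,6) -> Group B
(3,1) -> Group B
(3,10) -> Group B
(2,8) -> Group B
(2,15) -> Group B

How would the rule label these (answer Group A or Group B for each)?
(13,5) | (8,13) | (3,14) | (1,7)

The pattern is that an item is 'Group A' exactly when: first > second AND sum ≥ 7.
(13,5) — 13 > 5, 13+5 = 18, hence Group A.
(8,13) — 8 < 13, 8+13 = 21, hence Group B.
(3,14) — 3 < 14, 3+14 = 17, hence Group B.
(1,7) — 1 < 7, 1+7 = 8, hence Group B.

Group A, Group B, Group B, Group B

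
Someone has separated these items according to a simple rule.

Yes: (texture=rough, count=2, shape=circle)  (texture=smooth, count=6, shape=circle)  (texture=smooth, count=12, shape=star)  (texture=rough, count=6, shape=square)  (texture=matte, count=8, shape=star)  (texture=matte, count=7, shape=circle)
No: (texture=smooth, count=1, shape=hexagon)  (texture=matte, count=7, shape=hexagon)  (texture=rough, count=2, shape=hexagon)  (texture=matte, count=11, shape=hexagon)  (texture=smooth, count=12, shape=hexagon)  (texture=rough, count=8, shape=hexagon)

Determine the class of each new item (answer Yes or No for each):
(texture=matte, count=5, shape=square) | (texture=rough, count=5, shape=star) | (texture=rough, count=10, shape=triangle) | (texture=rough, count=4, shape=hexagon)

Yes, Yes, Yes, No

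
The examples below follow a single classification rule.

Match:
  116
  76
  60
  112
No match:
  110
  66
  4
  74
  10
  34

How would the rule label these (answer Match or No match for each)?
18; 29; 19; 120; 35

No match, No match, No match, Match, No match

Rule: multiple of 4 AND at least 10. This holds for each 'Match' example and fails for each 'No match' one.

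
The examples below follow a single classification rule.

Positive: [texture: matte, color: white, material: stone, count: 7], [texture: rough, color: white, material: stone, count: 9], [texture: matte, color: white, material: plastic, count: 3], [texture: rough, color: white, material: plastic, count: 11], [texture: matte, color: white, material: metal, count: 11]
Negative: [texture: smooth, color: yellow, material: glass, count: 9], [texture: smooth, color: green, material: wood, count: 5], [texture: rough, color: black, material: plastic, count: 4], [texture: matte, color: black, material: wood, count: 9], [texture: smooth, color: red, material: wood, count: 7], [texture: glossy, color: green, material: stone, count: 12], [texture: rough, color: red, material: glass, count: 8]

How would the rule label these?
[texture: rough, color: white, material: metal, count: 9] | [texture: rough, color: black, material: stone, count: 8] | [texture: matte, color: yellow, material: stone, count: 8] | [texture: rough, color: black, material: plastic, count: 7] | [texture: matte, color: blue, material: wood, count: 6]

'Positive' ⟺ color is white.
[texture: rough, color: white, material: metal, count: 9]: color is white, qualifies → Positive. [texture: rough, color: black, material: stone, count: 8]: color is black, fails this test → Negative. [texture: matte, color: yellow, material: stone, count: 8]: color is yellow, fails this test → Negative. [texture: rough, color: black, material: plastic, count: 7]: color is black, fails this test → Negative. [texture: matte, color: blue, material: wood, count: 6]: color is blue, fails this test → Negative.

Positive, Negative, Negative, Negative, Negative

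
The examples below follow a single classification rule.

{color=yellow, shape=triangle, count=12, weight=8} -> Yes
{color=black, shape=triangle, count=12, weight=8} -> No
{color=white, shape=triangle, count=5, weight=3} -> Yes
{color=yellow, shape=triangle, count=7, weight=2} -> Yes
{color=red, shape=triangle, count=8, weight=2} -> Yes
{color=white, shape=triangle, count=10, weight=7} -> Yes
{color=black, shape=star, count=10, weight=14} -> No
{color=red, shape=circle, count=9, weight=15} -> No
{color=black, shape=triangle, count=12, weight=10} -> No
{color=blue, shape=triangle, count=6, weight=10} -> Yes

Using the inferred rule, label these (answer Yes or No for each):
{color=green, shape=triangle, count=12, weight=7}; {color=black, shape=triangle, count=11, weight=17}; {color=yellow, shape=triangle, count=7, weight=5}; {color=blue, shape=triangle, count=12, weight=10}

The distinguishing property — color is not black AND shape is triangle — holds for all the 'Yes' cases and none of the 'No' cases.
Yes: {color=green, shape=triangle, count=12, weight=7}, since color is green, shape is triangle. No: {color=black, shape=triangle, count=11, weight=17}, since color is black, shape is triangle. Yes: {color=yellow, shape=triangle, count=7, weight=5}, since color is yellow, shape is triangle. Yes: {color=blue, shape=triangle, count=12, weight=10}, since color is blue, shape is triangle.

Yes, No, Yes, Yes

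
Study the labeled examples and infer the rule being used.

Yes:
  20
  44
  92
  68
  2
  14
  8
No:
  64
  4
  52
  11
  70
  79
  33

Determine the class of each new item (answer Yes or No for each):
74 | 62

Yes, Yes

Every 'Yes' example satisfies: ≡ 2 (mod 6). None of the 'No' examples do.
74 → 74 mod 6 = 2 → Yes. 62 → 62 mod 6 = 2 → Yes.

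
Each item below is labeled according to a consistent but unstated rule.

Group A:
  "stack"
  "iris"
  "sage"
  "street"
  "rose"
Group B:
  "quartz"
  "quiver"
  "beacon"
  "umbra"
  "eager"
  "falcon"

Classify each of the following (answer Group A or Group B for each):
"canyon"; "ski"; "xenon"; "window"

Group B, Group A, Group B, Group B

Checking candidate rules against both groups, what survives is: contains 's'.
"canyon": no 's' — fails this test, so Group B.
"ski": has 's' — matches, so Group A.
"xenon": no 's' — fails this test, so Group B.
"window": no 's' — fails this test, so Group B.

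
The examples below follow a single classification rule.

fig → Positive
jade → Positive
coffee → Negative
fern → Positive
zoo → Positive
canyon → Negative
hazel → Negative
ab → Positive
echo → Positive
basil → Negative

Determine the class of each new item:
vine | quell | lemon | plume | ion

Positive, Negative, Negative, Negative, Positive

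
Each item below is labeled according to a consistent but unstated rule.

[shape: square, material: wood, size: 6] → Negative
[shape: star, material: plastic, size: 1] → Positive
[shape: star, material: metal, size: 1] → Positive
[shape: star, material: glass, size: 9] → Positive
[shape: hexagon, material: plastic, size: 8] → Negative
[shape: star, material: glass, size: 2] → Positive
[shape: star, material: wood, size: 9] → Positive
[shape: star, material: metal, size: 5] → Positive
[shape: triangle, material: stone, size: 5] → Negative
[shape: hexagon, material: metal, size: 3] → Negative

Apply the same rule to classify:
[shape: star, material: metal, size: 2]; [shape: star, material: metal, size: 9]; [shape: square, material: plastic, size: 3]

Positive, Positive, Negative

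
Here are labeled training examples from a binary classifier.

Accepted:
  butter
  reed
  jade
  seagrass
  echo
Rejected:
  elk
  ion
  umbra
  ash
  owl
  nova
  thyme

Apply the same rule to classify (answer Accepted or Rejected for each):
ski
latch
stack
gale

Rejected, Rejected, Rejected, Accepted

The rule appears to be: even length AND contains 'e'.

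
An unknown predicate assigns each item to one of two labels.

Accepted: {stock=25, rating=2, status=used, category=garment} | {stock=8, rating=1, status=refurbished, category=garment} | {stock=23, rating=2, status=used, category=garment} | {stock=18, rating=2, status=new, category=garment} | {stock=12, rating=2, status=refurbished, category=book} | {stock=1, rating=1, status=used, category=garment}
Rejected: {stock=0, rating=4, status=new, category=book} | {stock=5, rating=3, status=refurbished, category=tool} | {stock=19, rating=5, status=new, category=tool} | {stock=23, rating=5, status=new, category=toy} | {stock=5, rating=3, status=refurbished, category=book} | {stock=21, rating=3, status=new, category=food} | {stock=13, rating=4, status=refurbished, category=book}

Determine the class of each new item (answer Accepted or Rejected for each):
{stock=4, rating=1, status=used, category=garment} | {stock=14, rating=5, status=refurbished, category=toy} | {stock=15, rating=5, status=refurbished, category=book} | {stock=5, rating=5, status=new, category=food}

Rule: rating ≤ 2. This holds for each 'Accepted' example and fails for each 'Rejected' one.
Accepted: {stock=4, rating=1, status=used, category=garment}, since rating = 1.
Rejected: {stock=14, rating=5, status=refurbished, category=toy}, since rating = 5.
Rejected: {stock=15, rating=5, status=refurbished, category=book}, since rating = 5.
Rejected: {stock=5, rating=5, status=new, category=food}, since rating = 5.

Accepted, Rejected, Rejected, Rejected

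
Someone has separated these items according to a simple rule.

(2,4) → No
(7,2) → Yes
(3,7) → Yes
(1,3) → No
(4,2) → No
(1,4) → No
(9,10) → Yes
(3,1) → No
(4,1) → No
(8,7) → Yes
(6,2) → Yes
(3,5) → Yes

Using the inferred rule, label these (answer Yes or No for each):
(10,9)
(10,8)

Yes, Yes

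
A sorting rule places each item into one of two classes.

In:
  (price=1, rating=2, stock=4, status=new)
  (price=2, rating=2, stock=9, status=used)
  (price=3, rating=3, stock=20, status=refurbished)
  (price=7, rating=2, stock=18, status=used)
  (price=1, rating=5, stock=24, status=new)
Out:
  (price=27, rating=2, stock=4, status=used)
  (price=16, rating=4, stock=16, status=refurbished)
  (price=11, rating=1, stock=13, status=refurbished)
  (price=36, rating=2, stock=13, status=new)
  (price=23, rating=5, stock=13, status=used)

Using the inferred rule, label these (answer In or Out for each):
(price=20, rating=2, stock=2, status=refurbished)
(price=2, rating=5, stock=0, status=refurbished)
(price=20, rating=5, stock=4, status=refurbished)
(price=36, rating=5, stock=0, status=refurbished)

Out, In, Out, Out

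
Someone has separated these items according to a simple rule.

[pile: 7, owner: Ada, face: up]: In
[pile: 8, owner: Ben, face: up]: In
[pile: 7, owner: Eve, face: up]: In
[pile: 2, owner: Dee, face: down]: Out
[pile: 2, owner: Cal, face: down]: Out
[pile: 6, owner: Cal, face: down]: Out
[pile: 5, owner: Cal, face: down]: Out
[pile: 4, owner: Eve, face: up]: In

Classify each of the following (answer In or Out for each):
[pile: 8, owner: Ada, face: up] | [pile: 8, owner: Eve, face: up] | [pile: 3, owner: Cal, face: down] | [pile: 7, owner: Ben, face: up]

In, In, Out, In

The classifier is using: face is up.
In: [pile: 8, owner: Ada, face: up], since face is up. In: [pile: 8, owner: Eve, face: up], since face is up. Out: [pile: 3, owner: Cal, face: down], since face is down. In: [pile: 7, owner: Ben, face: up], since face is up.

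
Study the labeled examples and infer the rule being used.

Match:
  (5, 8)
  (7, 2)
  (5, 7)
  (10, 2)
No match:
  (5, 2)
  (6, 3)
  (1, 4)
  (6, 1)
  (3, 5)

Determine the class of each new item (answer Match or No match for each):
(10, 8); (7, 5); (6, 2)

Match, Match, No match

'Match' ⟺ max ≥ 7.
(10, 8): max 10 — qualifies, so Match.
(7, 5): max 7 — qualifies, so Match.
(6, 2): max 6 — doesn't qualify, so No match.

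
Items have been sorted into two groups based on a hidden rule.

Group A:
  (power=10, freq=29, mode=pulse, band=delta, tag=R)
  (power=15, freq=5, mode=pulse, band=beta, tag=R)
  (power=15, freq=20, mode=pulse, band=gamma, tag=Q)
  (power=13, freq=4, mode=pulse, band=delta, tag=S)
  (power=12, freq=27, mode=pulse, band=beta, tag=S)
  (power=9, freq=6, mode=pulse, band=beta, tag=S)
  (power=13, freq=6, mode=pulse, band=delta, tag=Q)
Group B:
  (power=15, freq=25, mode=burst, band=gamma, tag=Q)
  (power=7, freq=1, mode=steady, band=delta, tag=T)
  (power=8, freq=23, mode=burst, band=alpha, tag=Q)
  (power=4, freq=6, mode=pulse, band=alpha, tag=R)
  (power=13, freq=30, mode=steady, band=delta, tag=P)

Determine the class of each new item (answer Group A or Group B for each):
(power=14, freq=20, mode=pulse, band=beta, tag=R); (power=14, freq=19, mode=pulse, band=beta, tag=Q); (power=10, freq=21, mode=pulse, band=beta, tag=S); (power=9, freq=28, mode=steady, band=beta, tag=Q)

Group A, Group A, Group A, Group B

The rule appears to be: mode is pulse AND power ≥ 7.
(power=14, freq=20, mode=pulse, band=beta, tag=R) — mode is pulse, power = 14, hence Group A. (power=14, freq=19, mode=pulse, band=beta, tag=Q) — mode is pulse, power = 14, hence Group A. (power=10, freq=21, mode=pulse, band=beta, tag=S) — mode is pulse, power = 10, hence Group A. (power=9, freq=28, mode=steady, band=beta, tag=Q) — mode is steady, power = 9, hence Group B.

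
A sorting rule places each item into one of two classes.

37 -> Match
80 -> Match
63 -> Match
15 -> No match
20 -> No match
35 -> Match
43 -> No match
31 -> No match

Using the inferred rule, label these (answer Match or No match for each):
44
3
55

One predicate separates the groups cleanly: digit sum ≥ 8.

Match, No match, Match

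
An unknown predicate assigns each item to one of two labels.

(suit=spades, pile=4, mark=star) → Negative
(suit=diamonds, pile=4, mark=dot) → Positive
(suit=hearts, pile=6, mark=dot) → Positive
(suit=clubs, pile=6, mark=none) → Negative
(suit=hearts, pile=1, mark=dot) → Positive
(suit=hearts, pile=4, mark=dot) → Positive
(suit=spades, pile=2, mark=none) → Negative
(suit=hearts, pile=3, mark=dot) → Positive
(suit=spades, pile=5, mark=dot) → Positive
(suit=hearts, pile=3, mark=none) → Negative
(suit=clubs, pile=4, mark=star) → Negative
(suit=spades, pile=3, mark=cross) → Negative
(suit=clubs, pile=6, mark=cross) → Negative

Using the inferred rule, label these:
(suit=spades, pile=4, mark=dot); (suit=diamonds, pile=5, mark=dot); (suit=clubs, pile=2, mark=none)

Positive, Positive, Negative

The distinguishing property — mark is dot — holds for all the 'Positive' cases and none of the 'Negative' cases.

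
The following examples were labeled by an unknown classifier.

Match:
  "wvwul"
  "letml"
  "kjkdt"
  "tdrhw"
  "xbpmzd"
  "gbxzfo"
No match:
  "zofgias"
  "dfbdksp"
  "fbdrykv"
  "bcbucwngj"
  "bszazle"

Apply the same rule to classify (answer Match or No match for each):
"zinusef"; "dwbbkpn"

No match, No match

The distinguishing property — length ≤ 6 — holds for all the 'Match' cases and none of the 'No match' cases.
"zinusef": length 7, does not pass → No match.
"dwbbkpn": length 7, does not pass → No match.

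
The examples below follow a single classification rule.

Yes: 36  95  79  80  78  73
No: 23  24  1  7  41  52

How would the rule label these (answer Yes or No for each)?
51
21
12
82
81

No, No, No, Yes, Yes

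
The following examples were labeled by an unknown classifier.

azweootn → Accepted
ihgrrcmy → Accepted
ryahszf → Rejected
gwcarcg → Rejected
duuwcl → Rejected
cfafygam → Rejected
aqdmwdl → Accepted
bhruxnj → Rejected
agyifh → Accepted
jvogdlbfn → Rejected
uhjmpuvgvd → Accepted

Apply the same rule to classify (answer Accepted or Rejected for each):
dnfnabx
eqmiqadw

Comparing the two groups points to one rule — starts with a vowel.
dnfnabx — starts with 'd', hence Rejected. eqmiqadw — starts with 'e', hence Accepted.

Rejected, Accepted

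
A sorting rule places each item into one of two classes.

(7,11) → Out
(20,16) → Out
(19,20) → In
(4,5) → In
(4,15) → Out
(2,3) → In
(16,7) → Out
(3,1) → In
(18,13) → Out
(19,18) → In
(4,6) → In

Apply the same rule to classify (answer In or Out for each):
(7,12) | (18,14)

Out, Out

The rule appears to be: |first − second| ≤ 2.
(7,12) — |7−12| = 5, hence Out.
(18,14) — |18−14| = 4, hence Out.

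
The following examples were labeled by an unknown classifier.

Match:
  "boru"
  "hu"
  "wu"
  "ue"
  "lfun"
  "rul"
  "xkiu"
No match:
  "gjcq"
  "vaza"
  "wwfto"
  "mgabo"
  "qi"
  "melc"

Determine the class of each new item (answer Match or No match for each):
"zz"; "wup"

No match, Match

Every 'Match' example satisfies: contains 'u'. None of the 'No match' examples do.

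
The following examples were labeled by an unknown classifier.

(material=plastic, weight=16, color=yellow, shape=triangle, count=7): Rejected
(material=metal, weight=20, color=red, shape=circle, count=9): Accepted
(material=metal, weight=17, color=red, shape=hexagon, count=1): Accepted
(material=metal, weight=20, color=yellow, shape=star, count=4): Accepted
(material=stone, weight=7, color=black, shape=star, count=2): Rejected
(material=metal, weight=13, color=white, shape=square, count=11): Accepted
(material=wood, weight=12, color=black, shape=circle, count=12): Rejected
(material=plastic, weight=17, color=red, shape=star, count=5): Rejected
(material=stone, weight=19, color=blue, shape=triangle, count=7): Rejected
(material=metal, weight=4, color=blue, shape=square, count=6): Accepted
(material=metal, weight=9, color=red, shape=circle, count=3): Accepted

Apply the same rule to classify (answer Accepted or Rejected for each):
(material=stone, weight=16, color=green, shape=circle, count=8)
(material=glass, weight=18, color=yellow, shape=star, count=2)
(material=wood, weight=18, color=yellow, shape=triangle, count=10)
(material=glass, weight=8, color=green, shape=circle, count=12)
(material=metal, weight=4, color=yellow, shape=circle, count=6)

The classifier is using: material is metal.
(material=stone, weight=16, color=green, shape=circle, count=8): Rejected (material is stone).
(material=glass, weight=18, color=yellow, shape=star, count=2): Rejected (material is glass).
(material=wood, weight=18, color=yellow, shape=triangle, count=10): Rejected (material is wood).
(material=glass, weight=8, color=green, shape=circle, count=12): Rejected (material is glass).
(material=metal, weight=4, color=yellow, shape=circle, count=6): Accepted (material is metal).

Rejected, Rejected, Rejected, Rejected, Accepted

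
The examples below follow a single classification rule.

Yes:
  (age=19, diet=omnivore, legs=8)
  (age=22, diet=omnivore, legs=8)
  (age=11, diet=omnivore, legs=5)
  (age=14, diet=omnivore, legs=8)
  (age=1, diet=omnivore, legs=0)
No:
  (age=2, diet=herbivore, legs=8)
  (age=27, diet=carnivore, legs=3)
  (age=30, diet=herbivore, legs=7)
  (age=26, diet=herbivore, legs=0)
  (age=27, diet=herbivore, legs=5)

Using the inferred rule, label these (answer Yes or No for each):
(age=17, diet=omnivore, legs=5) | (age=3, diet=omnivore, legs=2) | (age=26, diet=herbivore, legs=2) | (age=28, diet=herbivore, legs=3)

Yes, Yes, No, No

The pattern is that an item is 'Yes' exactly when: diet is omnivore.
(age=17, diet=omnivore, legs=5): diet is omnivore — passes, so Yes. (age=3, diet=omnivore, legs=2): diet is omnivore — passes, so Yes. (age=26, diet=herbivore, legs=2): diet is herbivore — does not pass, so No. (age=28, diet=herbivore, legs=3): diet is herbivore — does not pass, so No.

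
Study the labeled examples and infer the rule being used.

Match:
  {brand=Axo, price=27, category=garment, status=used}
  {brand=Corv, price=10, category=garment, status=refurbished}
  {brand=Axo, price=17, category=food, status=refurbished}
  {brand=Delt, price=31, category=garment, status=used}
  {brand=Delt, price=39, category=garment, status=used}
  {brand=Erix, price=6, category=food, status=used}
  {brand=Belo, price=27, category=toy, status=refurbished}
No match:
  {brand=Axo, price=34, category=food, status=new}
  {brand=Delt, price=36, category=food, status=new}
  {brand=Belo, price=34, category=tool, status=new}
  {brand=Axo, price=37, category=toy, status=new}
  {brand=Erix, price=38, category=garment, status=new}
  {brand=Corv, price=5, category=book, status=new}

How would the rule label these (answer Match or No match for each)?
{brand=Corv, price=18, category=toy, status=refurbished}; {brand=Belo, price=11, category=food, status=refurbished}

A rule that fits every label: status is not new — true of each 'Match' example, false of each 'No match' one.
Match: {brand=Corv, price=18, category=toy, status=refurbished}, since status is refurbished.
Match: {brand=Belo, price=11, category=food, status=refurbished}, since status is refurbished.

Match, Match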